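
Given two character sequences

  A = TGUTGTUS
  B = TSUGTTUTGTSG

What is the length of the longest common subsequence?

Let dp[i][j] be the LCS length of the first i characters of A and the first j characters of B. dp[i][j] = dp[i-1][j-1]+1 when the i-th and j-th characters match, else max(dp[i-1][j], dp[i][j-1]).
    ·  T  S  U  G  T  T  U  T  G  T  S  G
 ·  0  0  0  0  0  0  0  0  0  0  0  0  0
 T  0  1  1  1  1  1  1  1  1  1  1  1  1
 G  0  1  1  1  2  2  2  2  2  2  2  2  2
 U  0  1  1  2  2  2  2  3  3  3  3  3  3
 T  0  1  1  2  2  3  3  3  4  4  4  4  4
 G  0  1  1  2  3  3  3  3  4  5  5  5  5
 T  0  1  1  2  3  4  4  4  4  5  6  6  6
 U  0  1  1  2  3  4  4  5  5  5  6  6  6
 S  0  1  2  2  3  4  4  5  5  5  6  7  7
dp[8][12] = 7. One LCS (by backtracking along matches): TGUTGTS.

7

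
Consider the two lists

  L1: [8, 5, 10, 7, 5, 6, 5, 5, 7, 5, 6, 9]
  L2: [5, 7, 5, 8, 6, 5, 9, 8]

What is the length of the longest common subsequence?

6

Let dp[i][j] be the LCS length of the first i values of L1 and the first j values of L2. dp[i][j] = dp[i-1][j-1]+1 when the i-th and j-th values match, else max(dp[i-1][j], dp[i][j-1]).
    ·  5  7  5  8  6  5  9  8
 ·  0  0  0  0  0  0  0  0  0
 8  0  0  0  0  1  1  1  1  1
 5  0  1  1  1  1  1  2  2  2
10  0  1  1  1  1  1  2  2  2
 7  0  1  2  2  2  2  2  2  2
 5  0  1  2  3  3  3  3  3  3
 6  0  1  2  3  3  4  4  4  4
 5  0  1  2  3  3  4  5  5  5
 5  0  1  2  3  3  4  5  5  5
 7  0  1  2  3  3  4  5  5  5
 5  0  1  2  3  3  4  5  5  5
 6  0  1  2  3  3  4  5  5  5
 9  0  1  2  3  3  4  5  6  6
dp[12][8] = 6. One LCS (by backtracking along matches): 5, 7, 5, 6, 5, 9.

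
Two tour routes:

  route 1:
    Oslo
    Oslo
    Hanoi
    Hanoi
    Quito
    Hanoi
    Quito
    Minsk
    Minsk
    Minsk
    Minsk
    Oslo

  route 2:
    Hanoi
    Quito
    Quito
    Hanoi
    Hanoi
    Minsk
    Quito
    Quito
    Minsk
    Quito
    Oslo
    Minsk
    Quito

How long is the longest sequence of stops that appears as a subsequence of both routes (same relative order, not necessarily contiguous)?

6

One common subsequence of length 6: Hanoi (route 1 #3, route 2 #4), then Hanoi (route 1 #4, route 2 #5), then Quito (route 1 #5, route 2 #7), then Quito (route 1 #7, route 2 #8), then Minsk (route 1 #8, route 2 #9), then Minsk (route 1 #9, route 2 #12). Since dp[12][13] = 6, nothing longer is possible.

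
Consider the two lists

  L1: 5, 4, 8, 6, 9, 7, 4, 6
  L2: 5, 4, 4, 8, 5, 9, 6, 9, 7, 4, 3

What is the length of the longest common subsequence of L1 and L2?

7

Let dp[i][j] be the LCS length of the first i values of L1 and the first j values of L2. dp[i][j] = dp[i-1][j-1]+1 when the i-th and j-th values match, else max(dp[i-1][j], dp[i][j-1]).
    ·  5  4  4  8  5  9  6  9  7  4  3
 ·  0  0  0  0  0  0  0  0  0  0  0  0
 5  0  1  1  1  1  1  1  1  1  1  1  1
 4  0  1  2  2  2  2  2  2  2  2  2  2
 8  0  1  2  2  3  3  3  3  3  3  3  3
 6  0  1  2  2  3  3  3  4  4  4  4  4
 9  0  1  2  2  3  3  4  4  5  5  5  5
 7  0  1  2  2  3  3  4  4  5  6  6  6
 4  0  1  2  3  3  3  4  4  5  6  7  7
 6  0  1  2  3  3  3  4  5  5  6  7  7
dp[8][11] = 7. One LCS (by backtracking along matches): 5, 4, 8, 6, 9, 7, 4.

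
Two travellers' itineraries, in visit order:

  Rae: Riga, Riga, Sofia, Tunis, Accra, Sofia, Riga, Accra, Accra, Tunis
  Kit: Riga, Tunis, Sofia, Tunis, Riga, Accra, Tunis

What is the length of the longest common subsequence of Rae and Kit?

6

Taking Riga at Rae[1]=Kit[1], Sofia at Rae[3]=Kit[3], Tunis at Rae[4]=Kit[4], Riga at Rae[7]=Kit[5], Accra at Rae[9]=Kit[6], Tunis at Rae[10]=Kit[7] gives a common subsequence of length 6. Since dp[10][7] = 6, nothing longer is possible.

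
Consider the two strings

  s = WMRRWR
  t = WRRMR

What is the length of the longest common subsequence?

4

Let dp[i][j] be the LCS length of the first i characters of s and the first j characters of t. dp[i][j] = dp[i-1][j-1]+1 when the i-th and j-th characters match, else max(dp[i-1][j], dp[i][j-1]).
    ·  W  R  R  M  R
 ·  0  0  0  0  0  0
 W  0  1  1  1  1  1
 M  0  1  1  1  2  2
 R  0  1  2  2  2  3
 R  0  1  2  3  3  3
 W  0  1  2  3  3  3
 R  0  1  2  3  3  4
dp[6][5] = 4. One LCS (by backtracking along matches): WRRR.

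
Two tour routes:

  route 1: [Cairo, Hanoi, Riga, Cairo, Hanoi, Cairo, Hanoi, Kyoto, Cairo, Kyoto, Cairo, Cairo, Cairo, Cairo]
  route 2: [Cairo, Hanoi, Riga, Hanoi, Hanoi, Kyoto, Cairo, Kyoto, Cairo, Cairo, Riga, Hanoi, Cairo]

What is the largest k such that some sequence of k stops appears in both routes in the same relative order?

Match Cairo (route 1 #1, route 2 #1) → Hanoi (route 1 #2, route 2 #2) → Riga (route 1 #3, route 2 #3) → Hanoi (route 1 #5, route 2 #4) → Hanoi (route 1 #7, route 2 #5) → Kyoto (route 1 #8, route 2 #6) → Cairo (route 1 #9, route 2 #7) → Kyoto (route 1 #10, route 2 #8) → Cairo (route 1 #11, route 2 #9) → Cairo (route 1 #12, route 2 #10) → Cairo (route 1 #14, route 2 #13) — 11 stops in the same relative order in both, and the DP table's final entry dp[14][13] is also 11, so no common subsequence is longer.

11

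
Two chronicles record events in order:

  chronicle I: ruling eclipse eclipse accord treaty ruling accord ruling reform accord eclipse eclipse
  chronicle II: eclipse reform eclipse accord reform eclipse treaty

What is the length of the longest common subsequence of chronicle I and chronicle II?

5

Taking eclipse [2,1], eclipse [3,3], accord [7,4], reform [9,5], eclipse [11,6] gives a common subsequence of length 5. dp[12][7] = 5 confirms this is the maximum.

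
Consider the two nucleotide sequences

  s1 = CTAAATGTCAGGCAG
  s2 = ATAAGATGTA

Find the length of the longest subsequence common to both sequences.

8

Pick T at s1[2]=s2[2], then A at s1[3]=s2[3], then A at s1[4]=s2[4], then A at s1[5]=s2[6], then T at s1[6]=s2[7], then G at s1[7]=s2[8], then T at s1[8]=s2[9], then A at s1[14]=s2[10]; all 8 bases appear in both, in order, and the DP table's final entry dp[15][10] is also 8, so no common subsequence is longer.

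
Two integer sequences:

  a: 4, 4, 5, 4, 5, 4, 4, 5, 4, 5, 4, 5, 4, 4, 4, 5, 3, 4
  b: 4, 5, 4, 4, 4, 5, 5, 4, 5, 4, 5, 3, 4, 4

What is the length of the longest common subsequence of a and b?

13

Pick 4 [2,1], then 5 [3,2], then 4 [4,3], then 4 [6,4], then 4 [7,5], then 5 [8,6], then 5 [10,7], then 4 [11,8], then 5 [12,9], then 4 [15,10], then 5 [16,11], then 3 [17,12], then 4 [18,14]; all 13 values appear in both, in order. dp[18][14] = 13 confirms this is the maximum.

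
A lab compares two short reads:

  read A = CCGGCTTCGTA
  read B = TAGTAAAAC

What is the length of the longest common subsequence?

4

Pick T (read A #6, read B #1); then G (read A #9, read B #3); then T (read A #10, read B #4); then A (read A #11, read B #8); all 4 bases appear in both, in order. dp[11][9] = 4 confirms this is the maximum.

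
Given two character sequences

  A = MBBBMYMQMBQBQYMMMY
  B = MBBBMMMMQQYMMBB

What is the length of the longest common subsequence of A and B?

Taking M (A #1, B #1); then B (A #2, B #2); then B (A #3, B #3); then B (A #4, B #4); then M (A #5, B #6); then M (A #7, B #7); then M (A #9, B #8); then Q (A #11, B #9); then Q (A #13, B #10); then Y (A #14, B #11); then M (A #15, B #12); then M (A #16, B #13) gives a common subsequence of length 12, and the DP table's final entry dp[18][15] is also 12, so no common subsequence is longer.

12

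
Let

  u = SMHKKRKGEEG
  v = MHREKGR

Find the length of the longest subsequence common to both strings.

5

Match M (u #2, v #1) → H (u #3, v #2) → R (u #6, v #3) → K (u #7, v #5) → G (u #8, v #6) — 5 characters in the same relative order in both. dp[11][7] = 5 confirms this is the maximum.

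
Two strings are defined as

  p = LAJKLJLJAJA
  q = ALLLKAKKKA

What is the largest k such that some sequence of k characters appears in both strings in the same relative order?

5

Match L [1,2], L [5,3], L [7,4], A [9,6], A [11,10] — 5 characters in the same relative order in both. dp[11][10] = 5 confirms this is the maximum.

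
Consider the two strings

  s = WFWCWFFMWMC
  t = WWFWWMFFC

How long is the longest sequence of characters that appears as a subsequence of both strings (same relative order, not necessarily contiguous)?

Match W (s #1, t #2); then F (s #2, t #3); then W (s #3, t #4); then W (s #5, t #5); then F (s #6, t #7); then F (s #7, t #8); then C (s #11, t #9) — 7 characters in the same relative order in both, and the DP table's final entry dp[11][9] is also 7, so no common subsequence is longer.

7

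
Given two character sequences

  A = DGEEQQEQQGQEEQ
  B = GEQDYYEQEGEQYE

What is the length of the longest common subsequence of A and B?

One common subsequence of length 8: G (A #2, B #1), then E (A #3, B #2), then E (A #4, B #7), then Q (A #6, B #8), then E (A #7, B #9), then G (A #10, B #10), then Q (A #11, B #12), then E (A #13, B #14). Since dp[14][14] = 8, nothing longer is possible.

8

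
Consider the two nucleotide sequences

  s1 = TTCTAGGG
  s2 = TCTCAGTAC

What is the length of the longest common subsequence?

Let dp[i][j] be the LCS length of the first i bases of s1 and the first j bases of s2. dp[i][j] = dp[i-1][j-1]+1 when the i-th and j-th bases match, else max(dp[i-1][j], dp[i][j-1]).
    ·  T  C  T  C  A  G  T  A  C
 ·  0  0  0  0  0  0  0  0  0  0
 T  0  1  1  1  1  1  1  1  1  1
 T  0  1  1  2  2  2  2  2  2  2
 C  0  1  2  2  3  3  3  3  3  3
 T  0  1  2  3  3  3  3  4  4  4
 A  0  1  2  3  3  4  4  4  5  5
 G  0  1  2  3  3  4  5  5  5  5
 G  0  1  2  3  3  4  5  5  5  5
 G  0  1  2  3  3  4  5  5  5  5
dp[8][9] = 5. One LCS (by backtracking along matches): TTCTA.

5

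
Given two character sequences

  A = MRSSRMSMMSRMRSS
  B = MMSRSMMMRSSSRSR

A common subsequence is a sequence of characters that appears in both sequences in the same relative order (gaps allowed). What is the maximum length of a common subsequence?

One common subsequence of length 10: M [1,2], then S [4,3], then R [5,4], then S [7,5], then M [8,6], then M [9,7], then M [12,8], then R [13,9], then S [14,12], then S [15,14]. Since dp[15][15] = 10, nothing longer is possible.

10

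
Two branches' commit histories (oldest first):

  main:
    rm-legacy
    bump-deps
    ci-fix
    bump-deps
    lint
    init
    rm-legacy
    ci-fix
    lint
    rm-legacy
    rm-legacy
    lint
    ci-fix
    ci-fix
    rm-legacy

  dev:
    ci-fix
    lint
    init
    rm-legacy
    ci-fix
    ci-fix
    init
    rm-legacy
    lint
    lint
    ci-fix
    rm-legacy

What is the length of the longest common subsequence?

Match ci-fix (main #3, dev #1) → lint (main #5, dev #2) → init (main #6, dev #3) → rm-legacy (main #7, dev #4) → ci-fix (main #8, dev #6) → lint (main #9, dev #9) → lint (main #12, dev #10) → ci-fix (main #14, dev #11) → rm-legacy (main #15, dev #12) — 9 commits in the same relative order in both. The LCS DP gives dp[15][12] = 9, so this is optimal.

9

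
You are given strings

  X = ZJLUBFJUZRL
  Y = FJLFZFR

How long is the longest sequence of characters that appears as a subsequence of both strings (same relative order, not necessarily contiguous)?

5

Let dp[i][j] be the LCS length of the first i characters of X and the first j characters of Y. dp[i][j] = dp[i-1][j-1]+1 when the i-th and j-th characters match, else max(dp[i-1][j], dp[i][j-1]).
    ·  F  J  L  F  Z  F  R
 ·  0  0  0  0  0  0  0  0
 Z  0  0  0  0  0  1  1  1
 J  0  0  1  1  1  1  1  1
 L  0  0  1  2  2  2  2  2
 U  0  0  1  2  2  2  2  2
 B  0  0  1  2  2  2  2  2
 F  0  1  1  2  3  3  3  3
 J  0  1  2  2  3  3  3  3
 U  0  1  2  2  3  3  3  3
 Z  0  1  2  2  3  4  4  4
 R  0  1  2  2  3  4  4  5
 L  0  1  2  3  3  4  4  5
dp[11][7] = 5. One LCS (by backtracking along matches): JLFZR.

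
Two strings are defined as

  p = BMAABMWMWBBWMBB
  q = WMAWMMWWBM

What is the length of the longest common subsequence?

Pick M [2,2], then A [3,3], then M [6,6], then W [7,7], then W [9,8], then B [11,9], then M [13,10]; all 7 characters appear in both, in order, and the DP table's final entry dp[15][10] is also 7, so no common subsequence is longer.

7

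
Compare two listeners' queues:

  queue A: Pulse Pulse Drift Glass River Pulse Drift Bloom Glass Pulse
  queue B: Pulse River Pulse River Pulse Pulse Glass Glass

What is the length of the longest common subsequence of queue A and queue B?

Match Pulse [1,1]; then Pulse [2,3]; then River [5,4]; then Pulse [6,6]; then Glass [9,8] — 5 songs in the same relative order in both, and the DP table's final entry dp[10][8] is also 5, so no common subsequence is longer.

5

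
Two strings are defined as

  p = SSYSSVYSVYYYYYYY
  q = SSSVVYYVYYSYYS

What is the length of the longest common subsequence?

11

Pick S (p #2, q #1), S (p #4, q #2), S (p #5, q #3), V (p #6, q #4), V (p #9, q #5), Y (p #10, q #6), Y (p #11, q #7), Y (p #12, q #9), Y (p #13, q #10), Y (p #14, q #12), Y (p #15, q #13); all 11 characters appear in both, in order, and the DP table's final entry dp[16][14] is also 11, so no common subsequence is longer.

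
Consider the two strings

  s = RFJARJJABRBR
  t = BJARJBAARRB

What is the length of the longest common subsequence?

Pick J at s[3]=t[2], then A at s[4]=t[3], then R at s[5]=t[4], then J at s[6]=t[5], then A at s[8]=t[8], then R at s[10]=t[10], then B at s[11]=t[11]; all 7 characters appear in both, in order. Since dp[12][11] = 7, nothing longer is possible.

7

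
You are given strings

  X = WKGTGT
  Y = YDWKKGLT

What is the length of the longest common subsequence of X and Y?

Match W [1,3]; then K [2,5]; then G [3,6]; then T [6,8] — 4 characters in the same relative order in both. dp[6][8] = 4 confirms this is the maximum.

4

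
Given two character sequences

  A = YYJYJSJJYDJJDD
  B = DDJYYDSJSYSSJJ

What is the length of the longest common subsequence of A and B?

7

Pick Y at A[1]=B[4], then Y at A[2]=B[5], then J at A[3]=B[8], then Y at A[4]=B[10], then S at A[6]=B[12], then J at A[11]=B[13], then J at A[12]=B[14]; all 7 characters appear in both, in order. The LCS DP gives dp[14][14] = 7, so this is optimal.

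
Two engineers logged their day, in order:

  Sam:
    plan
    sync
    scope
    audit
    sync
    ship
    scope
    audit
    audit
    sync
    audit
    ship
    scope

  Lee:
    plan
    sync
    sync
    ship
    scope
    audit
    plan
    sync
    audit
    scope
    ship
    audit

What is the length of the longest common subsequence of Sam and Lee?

Taking plan [1,1], then sync [2,2], then sync [5,3], then ship [6,4], then scope [7,5], then audit [8,6], then sync [10,8], then audit [11,9], then ship [12,11] gives a common subsequence of length 9. Since dp[13][12] = 9, nothing longer is possible.

9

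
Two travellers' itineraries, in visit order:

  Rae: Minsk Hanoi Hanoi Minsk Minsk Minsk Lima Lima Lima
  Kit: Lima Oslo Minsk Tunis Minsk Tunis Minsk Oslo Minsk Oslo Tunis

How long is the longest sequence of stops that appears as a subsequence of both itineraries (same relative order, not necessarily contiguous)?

4

Pick Minsk at Rae[1]=Kit[3], Minsk at Rae[4]=Kit[5], Minsk at Rae[5]=Kit[7], Minsk at Rae[6]=Kit[9]; all 4 stops appear in both, in order. dp[9][11] = 4 confirms this is the maximum.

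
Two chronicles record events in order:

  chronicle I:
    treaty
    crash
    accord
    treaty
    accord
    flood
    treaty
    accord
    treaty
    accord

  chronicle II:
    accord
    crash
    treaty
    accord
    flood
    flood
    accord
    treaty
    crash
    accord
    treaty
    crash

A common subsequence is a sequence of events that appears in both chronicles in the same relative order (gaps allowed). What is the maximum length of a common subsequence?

One common subsequence of length 7: crash (chronicle I #2, chronicle II #2); then treaty (chronicle I #4, chronicle II #3); then accord (chronicle I #5, chronicle II #4); then flood (chronicle I #6, chronicle II #6); then treaty (chronicle I #7, chronicle II #8); then accord (chronicle I #8, chronicle II #10); then treaty (chronicle I #9, chronicle II #11). dp[10][12] = 7 confirms this is the maximum.

7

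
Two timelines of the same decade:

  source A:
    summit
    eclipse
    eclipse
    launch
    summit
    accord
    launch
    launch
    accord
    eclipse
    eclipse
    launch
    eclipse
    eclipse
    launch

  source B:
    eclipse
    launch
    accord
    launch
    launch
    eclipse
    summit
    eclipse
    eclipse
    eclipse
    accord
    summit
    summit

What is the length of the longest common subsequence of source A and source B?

Match eclipse (source A #3, source B #1) → launch (source A #4, source B #2) → accord (source A #6, source B #3) → launch (source A #7, source B #4) → launch (source A #8, source B #5) → eclipse (source A #10, source B #6) → eclipse (source A #11, source B #8) → eclipse (source A #13, source B #9) → eclipse (source A #14, source B #10) — 9 events in the same relative order in both. Since dp[15][13] = 9, nothing longer is possible.

9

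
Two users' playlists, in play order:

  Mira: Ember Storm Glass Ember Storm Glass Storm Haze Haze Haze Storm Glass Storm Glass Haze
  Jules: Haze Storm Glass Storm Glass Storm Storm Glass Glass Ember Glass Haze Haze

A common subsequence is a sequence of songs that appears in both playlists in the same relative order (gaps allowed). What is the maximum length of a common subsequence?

9

One common subsequence of length 9: Storm at Mira[2]=Jules[2]; then Glass at Mira[3]=Jules[3]; then Storm at Mira[5]=Jules[4]; then Glass at Mira[6]=Jules[5]; then Storm at Mira[7]=Jules[6]; then Storm at Mira[11]=Jules[7]; then Glass at Mira[12]=Jules[9]; then Glass at Mira[14]=Jules[11]; then Haze at Mira[15]=Jules[13]. Since dp[15][13] = 9, nothing longer is possible.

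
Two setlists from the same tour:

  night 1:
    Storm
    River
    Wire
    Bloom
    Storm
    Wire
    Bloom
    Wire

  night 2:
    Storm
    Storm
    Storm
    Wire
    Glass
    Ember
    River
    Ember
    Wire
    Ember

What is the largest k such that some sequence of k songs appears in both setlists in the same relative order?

4

Match Storm (night 1 #1, night 2 #2) → Storm (night 1 #5, night 2 #3) → Wire (night 1 #6, night 2 #4) → Wire (night 1 #8, night 2 #9) — 4 songs in the same relative order in both, and the DP table's final entry dp[8][10] is also 4, so no common subsequence is longer.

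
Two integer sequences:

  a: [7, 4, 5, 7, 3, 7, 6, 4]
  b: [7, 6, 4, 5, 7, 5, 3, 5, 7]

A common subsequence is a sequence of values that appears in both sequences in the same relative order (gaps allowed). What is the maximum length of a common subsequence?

Pick 7 (a #1, b #1), 4 (a #2, b #3), 5 (a #3, b #4), 7 (a #4, b #5), 3 (a #5, b #7), 7 (a #6, b #9); all 6 values appear in both, in order. The LCS DP gives dp[8][9] = 6, so this is optimal.

6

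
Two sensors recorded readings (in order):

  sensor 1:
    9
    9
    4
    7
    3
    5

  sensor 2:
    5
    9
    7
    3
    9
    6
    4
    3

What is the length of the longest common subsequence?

Match 9 at sensor 1[1]=sensor 2[2]; then 9 at sensor 1[2]=sensor 2[5]; then 4 at sensor 1[3]=sensor 2[7]; then 3 at sensor 1[5]=sensor 2[8] — 4 values in the same relative order in both. Since dp[6][8] = 4, nothing longer is possible.

4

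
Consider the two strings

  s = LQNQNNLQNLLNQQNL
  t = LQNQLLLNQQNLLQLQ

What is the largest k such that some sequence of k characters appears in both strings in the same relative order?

One common subsequence of length 12: L [1,1], Q [2,2], N [3,3], Q [4,4], L [7,5], L [10,6], L [11,7], N [12,8], Q [13,9], Q [14,10], N [15,11], L [16,15], and the DP table's final entry dp[16][16] is also 12, so no common subsequence is longer.

12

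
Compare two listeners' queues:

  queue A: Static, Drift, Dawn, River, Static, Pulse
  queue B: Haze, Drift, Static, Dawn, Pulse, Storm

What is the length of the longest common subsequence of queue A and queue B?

Pick Static [1,3]; then Dawn [3,4]; then Pulse [6,5]; all 3 songs appear in both, in order. dp[6][6] = 3 confirms this is the maximum.

3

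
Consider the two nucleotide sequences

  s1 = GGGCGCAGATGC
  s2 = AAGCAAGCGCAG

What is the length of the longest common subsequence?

7

Taking G at s1[1]=s2[3], then G at s1[3]=s2[7], then C at s1[4]=s2[8], then G at s1[5]=s2[9], then C at s1[6]=s2[10], then A at s1[9]=s2[11], then G at s1[11]=s2[12] gives a common subsequence of length 7. The LCS DP gives dp[12][12] = 7, so this is optimal.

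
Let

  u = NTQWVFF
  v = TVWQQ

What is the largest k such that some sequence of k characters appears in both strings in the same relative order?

One common subsequence of length 2: T (u #2, v #1) → Q (u #3, v #5). Since dp[7][5] = 2, nothing longer is possible.

2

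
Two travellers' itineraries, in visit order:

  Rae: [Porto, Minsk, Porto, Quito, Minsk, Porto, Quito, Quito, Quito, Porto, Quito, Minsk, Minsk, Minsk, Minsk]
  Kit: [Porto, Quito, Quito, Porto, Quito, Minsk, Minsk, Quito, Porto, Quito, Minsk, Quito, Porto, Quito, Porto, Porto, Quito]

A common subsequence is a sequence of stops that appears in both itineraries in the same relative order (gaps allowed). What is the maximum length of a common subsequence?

10

Pick Porto (Rae #1, Kit #1), then Porto (Rae #3, Kit #4), then Quito (Rae #4, Kit #5), then Minsk (Rae #5, Kit #7), then Porto (Rae #6, Kit #9), then Quito (Rae #7, Kit #10), then Quito (Rae #8, Kit #12), then Quito (Rae #9, Kit #14), then Porto (Rae #10, Kit #16), then Quito (Rae #11, Kit #17); all 10 stops appear in both, in order, and the DP table's final entry dp[15][17] is also 10, so no common subsequence is longer.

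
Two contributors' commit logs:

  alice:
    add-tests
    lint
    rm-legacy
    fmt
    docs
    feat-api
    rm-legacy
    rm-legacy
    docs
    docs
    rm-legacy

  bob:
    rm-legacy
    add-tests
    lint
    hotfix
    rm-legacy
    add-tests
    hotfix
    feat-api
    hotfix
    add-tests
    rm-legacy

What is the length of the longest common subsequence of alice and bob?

5

One common subsequence of length 5: add-tests at alice[1]=bob[2], then lint at alice[2]=bob[3], then rm-legacy at alice[3]=bob[5], then feat-api at alice[6]=bob[8], then rm-legacy at alice[11]=bob[11], and the DP table's final entry dp[11][11] is also 5, so no common subsequence is longer.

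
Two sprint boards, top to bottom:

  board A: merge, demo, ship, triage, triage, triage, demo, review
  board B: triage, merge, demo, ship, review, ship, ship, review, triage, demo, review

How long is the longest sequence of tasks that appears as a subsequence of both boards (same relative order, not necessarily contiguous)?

6

Pick merge [1,2], demo [2,3], ship [3,7], triage [6,9], demo [7,10], review [8,11]; all 6 tasks appear in both, in order. dp[8][11] = 6 confirms this is the maximum.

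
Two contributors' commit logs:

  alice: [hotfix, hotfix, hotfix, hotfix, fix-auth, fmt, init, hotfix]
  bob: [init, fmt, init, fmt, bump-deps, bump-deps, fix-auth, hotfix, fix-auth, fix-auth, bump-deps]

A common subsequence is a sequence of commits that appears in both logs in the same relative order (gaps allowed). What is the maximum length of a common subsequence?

Pick fmt (alice #6, bob #2); then init (alice #7, bob #3); then hotfix (alice #8, bob #8); all 3 commits appear in both, in order, and the DP table's final entry dp[8][11] is also 3, so no common subsequence is longer.

3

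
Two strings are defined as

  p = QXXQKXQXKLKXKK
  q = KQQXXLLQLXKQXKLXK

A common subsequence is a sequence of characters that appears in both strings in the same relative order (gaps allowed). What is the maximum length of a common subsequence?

11

Match Q at p[1]=q[3] → X at p[2]=q[4] → X at p[3]=q[5] → Q at p[4]=q[8] → K at p[5]=q[11] → Q at p[7]=q[12] → X at p[8]=q[13] → K at p[9]=q[14] → L at p[10]=q[15] → X at p[12]=q[16] → K at p[14]=q[17] — 11 characters in the same relative order in both. Since dp[14][17] = 11, nothing longer is possible.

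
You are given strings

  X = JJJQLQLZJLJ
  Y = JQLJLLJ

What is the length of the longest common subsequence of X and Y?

One common subsequence of length 6: J (X #3, Y #1), Q (X #4, Y #2), L (X #5, Y #3), L (X #7, Y #5), L (X #10, Y #6), J (X #11, Y #7). The LCS DP gives dp[11][7] = 6, so this is optimal.

6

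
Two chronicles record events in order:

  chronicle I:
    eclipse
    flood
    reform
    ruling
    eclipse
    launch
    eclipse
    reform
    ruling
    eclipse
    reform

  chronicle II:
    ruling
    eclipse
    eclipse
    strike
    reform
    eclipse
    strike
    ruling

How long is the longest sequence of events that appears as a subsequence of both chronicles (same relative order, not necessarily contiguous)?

5

One common subsequence of length 5: ruling (chronicle I #4, chronicle II #1) → eclipse (chronicle I #5, chronicle II #2) → eclipse (chronicle I #7, chronicle II #3) → reform (chronicle I #8, chronicle II #5) → ruling (chronicle I #9, chronicle II #8). Since dp[11][8] = 5, nothing longer is possible.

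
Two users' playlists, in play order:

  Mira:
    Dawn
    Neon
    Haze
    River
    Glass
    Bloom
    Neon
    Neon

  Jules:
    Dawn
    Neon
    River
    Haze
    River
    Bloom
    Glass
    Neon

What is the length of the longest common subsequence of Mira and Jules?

6

One common subsequence of length 6: Dawn [1,1]; then Neon [2,2]; then Haze [3,4]; then River [4,5]; then Glass [5,7]; then Neon [8,8]. dp[8][8] = 6 confirms this is the maximum.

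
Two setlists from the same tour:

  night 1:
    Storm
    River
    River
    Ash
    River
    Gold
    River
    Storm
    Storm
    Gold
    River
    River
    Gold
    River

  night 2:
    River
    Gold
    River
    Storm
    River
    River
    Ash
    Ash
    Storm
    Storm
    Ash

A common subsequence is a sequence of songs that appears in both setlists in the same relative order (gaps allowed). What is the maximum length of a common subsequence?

Pick Storm at night 1[1]=night 2[4]; then River at night 1[2]=night 2[5]; then River at night 1[3]=night 2[6]; then Ash at night 1[4]=night 2[8]; then Storm at night 1[8]=night 2[9]; then Storm at night 1[9]=night 2[10]; all 6 songs appear in both, in order. Since dp[14][11] = 6, nothing longer is possible.

6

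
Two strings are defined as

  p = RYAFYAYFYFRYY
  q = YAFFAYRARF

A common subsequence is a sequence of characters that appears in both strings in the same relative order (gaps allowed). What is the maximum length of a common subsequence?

6

Let dp[i][j] be the LCS length of the first i characters of p and the first j characters of q. dp[i][j] = dp[i-1][j-1]+1 when the i-th and j-th characters match, else max(dp[i-1][j], dp[i][j-1]).
    ·  Y  A  F  F  A  Y  R  A  R  F
 ·  0  0  0  0  0  0  0  0  0  0  0
 R  0  0  0  0  0  0  0  1  1  1  1
 Y  0  1  1  1  1  1  1  1  1  1  1
 A  0  1  2  2  2  2  2  2  2  2  2
 F  0  1  2  3  3  3  3  3  3  3  3
 Y  0  1  2  3  3  3  4  4  4  4  4
 A  0  1  2  3  3  4  4  4  5  5  5
 Y  0  1  2  3  3  4  5  5  5  5  5
 F  0  1  2  3  4  4  5  5  5  5  6
 Y  0  1  2  3  4  4  5  5  5  5  6
 F  0  1  2  3  4  4  5  5  5  5  6
 R  0  1  2  3  4  4  5  6  6  6  6
 Y  0  1  2  3  4  4  5  6  6  6  6
 Y  0  1  2  3  4  4  5  6  6  6  6
dp[13][10] = 6. One LCS (by backtracking along matches): YAFYAF.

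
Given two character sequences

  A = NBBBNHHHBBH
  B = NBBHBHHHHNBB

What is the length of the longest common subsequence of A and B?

Let dp[i][j] be the LCS length of the first i characters of A and the first j characters of B. dp[i][j] = dp[i-1][j-1]+1 when the i-th and j-th characters match, else max(dp[i-1][j], dp[i][j-1]).
    ·  N  B  B  H  B  H  H  H  H  N  B  B
 ·  0  0  0  0  0  0  0  0  0  0  0  0  0
 N  0  1  1  1  1  1  1  1  1  1  1  1  1
 B  0  1  2  2  2  2  2  2  2  2  2  2  2
 B  0  1  2  3  3  3  3  3  3  3  3  3  3
 B  0  1  2  3  3  4  4  4  4  4  4  4  4
 N  0  1  2  3  3  4  4  4  4  4  5  5  5
 H  0  1  2  3  4  4  5  5  5  5  5  5  5
 H  0  1  2  3  4  4  5  6  6  6  6  6  6
 H  0  1  2  3  4  4  5  6  7  7  7  7  7
 B  0  1  2  3  4  5  5  6  7  7  7  8  8
 B  0  1  2  3  4  5  5  6  7  7  7  8  9
 H  0  1  2  3  4  5  6  6  7  8  8  8  9
dp[11][12] = 9. One LCS (by backtracking along matches): NBBBHHHBB.

9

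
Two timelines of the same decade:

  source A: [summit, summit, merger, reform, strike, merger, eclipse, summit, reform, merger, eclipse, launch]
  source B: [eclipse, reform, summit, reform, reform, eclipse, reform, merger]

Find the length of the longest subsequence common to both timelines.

5

Pick summit [1,3] → reform [4,5] → eclipse [7,6] → reform [9,7] → merger [10,8]; all 5 events appear in both, in order. dp[12][8] = 5 confirms this is the maximum.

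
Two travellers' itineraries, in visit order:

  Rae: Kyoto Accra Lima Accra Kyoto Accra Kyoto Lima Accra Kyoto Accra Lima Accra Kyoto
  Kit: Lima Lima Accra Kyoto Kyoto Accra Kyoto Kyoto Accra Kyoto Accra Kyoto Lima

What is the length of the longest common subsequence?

Taking Lima [3,2], Accra [4,3], Kyoto [5,5], Accra [6,6], Kyoto [7,8], Accra [9,9], Kyoto [10,10], Accra [11,11], Lima [12,13] gives a common subsequence of length 9, and the DP table's final entry dp[14][13] is also 9, so no common subsequence is longer.

9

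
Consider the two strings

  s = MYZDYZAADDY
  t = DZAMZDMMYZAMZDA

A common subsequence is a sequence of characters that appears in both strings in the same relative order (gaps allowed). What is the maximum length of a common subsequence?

7

Taking M [1,4] → Z [3,5] → D [4,6] → Y [5,9] → Z [6,10] → A [7,11] → A [8,15] gives a common subsequence of length 7. Since dp[11][15] = 7, nothing longer is possible.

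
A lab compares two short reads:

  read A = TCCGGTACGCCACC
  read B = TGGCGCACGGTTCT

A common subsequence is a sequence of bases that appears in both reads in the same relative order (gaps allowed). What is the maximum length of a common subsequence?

9

Pick T [1,1]; then G [4,2]; then G [5,3]; then C [8,4]; then G [9,5]; then C [11,6]; then A [12,7]; then C [13,8]; then C [14,13]; all 9 bases appear in both, in order. Since dp[14][14] = 9, nothing longer is possible.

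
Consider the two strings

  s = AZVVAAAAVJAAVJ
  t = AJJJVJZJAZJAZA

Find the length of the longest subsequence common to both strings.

6

Pick A [1,1]; then Z [2,7]; then A [5,9]; then J [10,11]; then A [11,12]; then A [12,14]; all 6 characters appear in both, in order. dp[14][14] = 6 confirms this is the maximum.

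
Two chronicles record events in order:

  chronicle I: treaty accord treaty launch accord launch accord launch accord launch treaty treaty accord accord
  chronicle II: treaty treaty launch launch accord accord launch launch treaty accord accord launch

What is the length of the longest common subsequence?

Match treaty at chronicle I[1]=chronicle II[1] → treaty at chronicle I[3]=chronicle II[2] → launch at chronicle I[4]=chronicle II[4] → accord at chronicle I[5]=chronicle II[5] → accord at chronicle I[7]=chronicle II[6] → launch at chronicle I[8]=chronicle II[7] → launch at chronicle I[10]=chronicle II[8] → treaty at chronicle I[12]=chronicle II[9] → accord at chronicle I[13]=chronicle II[10] → accord at chronicle I[14]=chronicle II[11] — 10 events in the same relative order in both. The LCS DP gives dp[14][12] = 10, so this is optimal.

10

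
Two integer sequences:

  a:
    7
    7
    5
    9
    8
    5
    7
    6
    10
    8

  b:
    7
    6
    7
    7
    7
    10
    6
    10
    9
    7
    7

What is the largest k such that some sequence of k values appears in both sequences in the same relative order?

5

Match 7 at a[1]=b[3] → 7 at a[2]=b[4] → 7 at a[7]=b[5] → 6 at a[8]=b[7] → 10 at a[9]=b[8] — 5 values in the same relative order in both, and the DP table's final entry dp[10][11] is also 5, so no common subsequence is longer.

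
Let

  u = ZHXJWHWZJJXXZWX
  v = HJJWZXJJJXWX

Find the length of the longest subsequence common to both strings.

Taking H (u #2, v #1), J (u #4, v #3), W (u #7, v #4), Z (u #8, v #5), J (u #9, v #8), J (u #10, v #9), X (u #12, v #10), W (u #14, v #11), X (u #15, v #12) gives a common subsequence of length 9. dp[15][12] = 9 confirms this is the maximum.

9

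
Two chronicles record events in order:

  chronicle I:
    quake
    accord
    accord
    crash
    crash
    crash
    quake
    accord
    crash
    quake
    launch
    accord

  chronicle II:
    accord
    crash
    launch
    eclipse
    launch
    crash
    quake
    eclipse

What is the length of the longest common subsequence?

Match accord (chronicle I #3, chronicle II #1) → crash (chronicle I #4, chronicle II #2) → crash (chronicle I #6, chronicle II #6) → quake (chronicle I #7, chronicle II #7) — 4 events in the same relative order in both. Since dp[12][8] = 4, nothing longer is possible.

4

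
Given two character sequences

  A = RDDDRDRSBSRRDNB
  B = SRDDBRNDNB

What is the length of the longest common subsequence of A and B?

8

Match R (A #1, B #2), D (A #4, B #3), D (A #6, B #4), B (A #9, B #5), R (A #11, B #6), D (A #13, B #8), N (A #14, B #9), B (A #15, B #10) — 8 characters in the same relative order in both. The LCS DP gives dp[15][10] = 8, so this is optimal.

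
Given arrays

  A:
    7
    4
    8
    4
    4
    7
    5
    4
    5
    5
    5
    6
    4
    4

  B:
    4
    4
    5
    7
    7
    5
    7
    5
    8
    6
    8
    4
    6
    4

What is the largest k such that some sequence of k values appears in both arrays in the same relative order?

Pick 4 (A #2, B #1); then 4 (A #4, B #2); then 7 (A #6, B #5); then 5 (A #7, B #6); then 5 (A #9, B #8); then 6 (A #12, B #10); then 4 (A #13, B #12); then 4 (A #14, B #14); all 8 values appear in both, in order. The LCS DP gives dp[14][14] = 8, so this is optimal.

8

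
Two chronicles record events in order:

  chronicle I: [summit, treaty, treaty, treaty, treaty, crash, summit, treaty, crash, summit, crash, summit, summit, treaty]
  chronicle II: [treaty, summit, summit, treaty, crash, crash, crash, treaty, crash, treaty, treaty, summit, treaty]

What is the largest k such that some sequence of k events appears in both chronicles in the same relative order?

Match summit [1,3], then treaty [2,4], then treaty [3,8], then treaty [5,10], then treaty [8,11], then summit [13,12], then treaty [14,13] — 7 events in the same relative order in both. The LCS DP gives dp[14][13] = 7, so this is optimal.

7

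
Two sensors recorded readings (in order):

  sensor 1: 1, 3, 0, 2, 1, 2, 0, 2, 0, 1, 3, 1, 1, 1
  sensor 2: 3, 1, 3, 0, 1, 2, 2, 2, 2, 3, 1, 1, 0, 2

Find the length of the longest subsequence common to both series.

One common subsequence of length 9: 1 (sensor 1 #1, sensor 2 #2), then 3 (sensor 1 #2, sensor 2 #3), then 0 (sensor 1 #3, sensor 2 #4), then 2 (sensor 1 #4, sensor 2 #7), then 2 (sensor 1 #6, sensor 2 #8), then 2 (sensor 1 #8, sensor 2 #9), then 3 (sensor 1 #11, sensor 2 #10), then 1 (sensor 1 #12, sensor 2 #11), then 1 (sensor 1 #13, sensor 2 #12). Since dp[14][14] = 9, nothing longer is possible.

9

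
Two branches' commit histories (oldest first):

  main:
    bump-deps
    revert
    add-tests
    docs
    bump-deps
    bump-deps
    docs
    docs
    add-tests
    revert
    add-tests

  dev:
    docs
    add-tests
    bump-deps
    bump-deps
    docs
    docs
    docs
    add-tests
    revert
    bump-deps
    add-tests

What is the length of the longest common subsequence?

8

Pick add-tests [3,2], bump-deps [5,3], bump-deps [6,4], docs [7,6], docs [8,7], add-tests [9,8], revert [10,9], add-tests [11,11]; all 8 commits appear in both, in order. The LCS DP gives dp[11][11] = 8, so this is optimal.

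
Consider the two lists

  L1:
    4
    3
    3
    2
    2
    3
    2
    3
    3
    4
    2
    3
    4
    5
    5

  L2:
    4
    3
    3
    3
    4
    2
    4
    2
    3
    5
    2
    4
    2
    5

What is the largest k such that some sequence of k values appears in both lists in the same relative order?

One common subsequence of length 10: 4 at L1[1]=L2[1]; then 3 at L1[2]=L2[3]; then 3 at L1[3]=L2[4]; then 2 at L1[4]=L2[6]; then 2 at L1[5]=L2[8]; then 3 at L1[6]=L2[9]; then 2 at L1[7]=L2[11]; then 4 at L1[10]=L2[12]; then 2 at L1[11]=L2[13]; then 5 at L1[15]=L2[14]. The LCS DP gives dp[15][14] = 10, so this is optimal.

10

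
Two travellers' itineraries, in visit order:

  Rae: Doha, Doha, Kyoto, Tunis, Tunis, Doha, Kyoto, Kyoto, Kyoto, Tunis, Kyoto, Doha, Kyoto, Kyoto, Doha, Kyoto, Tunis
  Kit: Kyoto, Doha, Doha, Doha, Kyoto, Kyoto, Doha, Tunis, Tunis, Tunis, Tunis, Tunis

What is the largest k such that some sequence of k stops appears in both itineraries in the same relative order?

7

Pick Doha (Rae #1, Kit #3) → Doha (Rae #2, Kit #4) → Kyoto (Rae #3, Kit #6) → Tunis (Rae #4, Kit #9) → Tunis (Rae #5, Kit #10) → Tunis (Rae #10, Kit #11) → Tunis (Rae #17, Kit #12); all 7 stops appear in both, in order, and the DP table's final entry dp[17][12] is also 7, so no common subsequence is longer.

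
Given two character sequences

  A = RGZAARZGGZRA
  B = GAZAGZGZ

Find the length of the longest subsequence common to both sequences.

Pick G (A #2, B #1), Z (A #3, B #3), A (A #4, B #4), Z (A #7, B #6), G (A #9, B #7), Z (A #10, B #8); all 6 characters appear in both, in order. The LCS DP gives dp[12][8] = 6, so this is optimal.

6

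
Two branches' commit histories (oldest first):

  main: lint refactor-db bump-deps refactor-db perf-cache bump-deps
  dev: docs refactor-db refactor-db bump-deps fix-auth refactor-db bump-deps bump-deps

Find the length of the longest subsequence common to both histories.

Pick refactor-db at main[2]=dev[3], bump-deps at main[3]=dev[4], refactor-db at main[4]=dev[6], bump-deps at main[6]=dev[8]; all 4 commits appear in both, in order. The LCS DP gives dp[6][8] = 4, so this is optimal.

4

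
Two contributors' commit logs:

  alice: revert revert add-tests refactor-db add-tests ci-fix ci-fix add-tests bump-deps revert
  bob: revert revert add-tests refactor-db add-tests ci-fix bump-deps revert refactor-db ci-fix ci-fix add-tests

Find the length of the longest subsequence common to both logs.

8

One common subsequence of length 8: revert at alice[1]=bob[1]; then revert at alice[2]=bob[2]; then add-tests at alice[3]=bob[3]; then refactor-db at alice[4]=bob[4]; then add-tests at alice[5]=bob[5]; then ci-fix at alice[6]=bob[10]; then ci-fix at alice[7]=bob[11]; then add-tests at alice[8]=bob[12]. dp[10][12] = 8 confirms this is the maximum.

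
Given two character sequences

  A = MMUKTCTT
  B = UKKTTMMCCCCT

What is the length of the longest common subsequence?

5

Taking U (A #3, B #1), K (A #4, B #3), T (A #5, B #5), C (A #6, B #11), T (A #8, B #12) gives a common subsequence of length 5. Since dp[8][12] = 5, nothing longer is possible.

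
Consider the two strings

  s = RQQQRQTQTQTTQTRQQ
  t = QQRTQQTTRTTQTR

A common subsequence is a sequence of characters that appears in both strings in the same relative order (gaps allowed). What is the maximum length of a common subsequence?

11

Match Q (s #2, t #1) → Q (s #3, t #2) → Q (s #4, t #5) → Q (s #6, t #6) → T (s #7, t #7) → T (s #9, t #8) → T (s #11, t #10) → T (s #12, t #11) → Q (s #13, t #12) → T (s #14, t #13) → R (s #15, t #14) — 11 characters in the same relative order in both. dp[17][14] = 11 confirms this is the maximum.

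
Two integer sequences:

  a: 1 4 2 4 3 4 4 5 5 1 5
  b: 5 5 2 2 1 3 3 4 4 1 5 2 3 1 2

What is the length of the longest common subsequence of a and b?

One common subsequence of length 6: 1 at a[1]=b[5]; then 3 at a[5]=b[7]; then 4 at a[6]=b[8]; then 4 at a[7]=b[9]; then 5 at a[8]=b[11]; then 1 at a[10]=b[14]. dp[11][15] = 6 confirms this is the maximum.

6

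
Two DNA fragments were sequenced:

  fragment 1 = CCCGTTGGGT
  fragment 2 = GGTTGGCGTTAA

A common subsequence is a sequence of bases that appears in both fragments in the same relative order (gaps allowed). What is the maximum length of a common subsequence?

Let dp[i][j] be the LCS length of the first i bases of fragment 1 and the first j bases of fragment 2. dp[i][j] = dp[i-1][j-1]+1 when the i-th and j-th bases match, else max(dp[i-1][j], dp[i][j-1]).
    ·  G  G  T  T  G  G  C  G  T  T  A  A
 ·  0  0  0  0  0  0  0  0  0  0  0  0  0
 C  0  0  0  0  0  0  0  1  1  1  1  1  1
 C  0  0  0  0  0  0  0  1  1  1  1  1  1
 C  0  0  0  0  0  0  0  1  1  1  1  1  1
 G  0  1  1  1  1  1  1  1  2  2  2  2  2
 T  0  1  1  2  2  2  2  2  2  3  3  3  3
 T  0  1  1  2  3  3  3  3  3  3  4  4  4
 G  0  1  2  2  3  4  4  4  4  4  4  4  4
 G  0  1  2  2  3  4  5  5  5  5  5  5  5
 G  0  1  2  2  3  4  5  5  6  6  6  6  6
 T  0  1  2  3  3  4  5  5  6  7  7  7  7
dp[10][12] = 7. One LCS (by backtracking along matches): GTTGGGT.

7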